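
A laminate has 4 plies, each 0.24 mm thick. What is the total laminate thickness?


h = n * t_ply = 4 * 0.24 = 0.96 mm

0.96 mm


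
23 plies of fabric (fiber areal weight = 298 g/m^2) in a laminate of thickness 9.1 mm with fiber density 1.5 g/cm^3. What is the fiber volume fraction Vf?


Vf = n * FAW / (rho_f * h * 1000) = 23 * 298 / (1.5 * 9.1 * 1000) = 0.5021

0.5021


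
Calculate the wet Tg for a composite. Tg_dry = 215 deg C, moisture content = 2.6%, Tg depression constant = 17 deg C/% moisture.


Tg_wet = Tg_dry - k*moisture = 215 - 17*2.6 = 170.8 deg C

170.8 deg C


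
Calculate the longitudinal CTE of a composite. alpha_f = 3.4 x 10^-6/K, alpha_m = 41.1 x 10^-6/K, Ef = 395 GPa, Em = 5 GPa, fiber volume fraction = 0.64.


E1 = Ef*Vf + Em*(1-Vf) = 254.6
alpha_1 = (alpha_f*Ef*Vf + alpha_m*Em*(1-Vf))/E1 = 3.67 x 10^-6/K

3.67 x 10^-6/K


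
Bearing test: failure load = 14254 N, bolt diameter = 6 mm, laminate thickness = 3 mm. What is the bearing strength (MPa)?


sigma_br = F/(d*h) = 14254/(6*3) = 791.9 MPa

791.9 MPa


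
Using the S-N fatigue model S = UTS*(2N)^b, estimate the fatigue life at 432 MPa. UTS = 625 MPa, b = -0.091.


N = 0.5 * (S/UTS)^(1/b) = 0.5 * (432/625)^(1/-0.091) = 28.9445 cycles

28.9445 cycles


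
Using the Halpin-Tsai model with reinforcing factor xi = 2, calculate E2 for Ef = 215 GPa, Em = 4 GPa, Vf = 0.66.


eta = (Ef/Em - 1)/(Ef/Em + xi) = (53.75 - 1)/(53.75 + 2) = 0.9462
E2 = Em*(1+xi*eta*Vf)/(1-eta*Vf) = 23.96 GPa

23.96 GPa


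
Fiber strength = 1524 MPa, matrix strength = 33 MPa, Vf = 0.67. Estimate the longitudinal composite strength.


sigma_1 = sigma_f*Vf + sigma_m*(1-Vf) = 1524*0.67 + 33*0.33 = 1032.0 MPa

1032.0 MPa


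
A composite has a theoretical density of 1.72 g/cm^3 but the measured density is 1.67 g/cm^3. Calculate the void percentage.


Void% = (rho_theo - rho_actual)/rho_theo * 100 = (1.72 - 1.67)/1.72 * 100 = 2.91%

2.91%


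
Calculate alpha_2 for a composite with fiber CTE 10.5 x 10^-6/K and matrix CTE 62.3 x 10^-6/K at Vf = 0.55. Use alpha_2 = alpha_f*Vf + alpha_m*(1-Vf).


alpha_2 = alpha_f*Vf + alpha_m*(1-Vf) = 10.5*0.55 + 62.3*0.45 = 33.8 x 10^-6/K

33.8 x 10^-6/K


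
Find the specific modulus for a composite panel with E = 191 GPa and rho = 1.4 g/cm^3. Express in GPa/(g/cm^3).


Specific stiffness = E/rho = 191/1.4 = 136.4 GPa/(g/cm^3)

136.4 GPa/(g/cm^3)


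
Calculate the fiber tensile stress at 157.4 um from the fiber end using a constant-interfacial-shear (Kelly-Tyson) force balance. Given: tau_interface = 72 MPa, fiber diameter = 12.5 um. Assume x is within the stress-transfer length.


Force balance: sigma_f * (pi*d^2/4) = tau * (pi*d) * x  ->  sigma_f = 4 * tau * x / d
sigma_f = 4 * 72 * 157.4 / 12.5 = 3626.5 MPa

3626.5 MPa


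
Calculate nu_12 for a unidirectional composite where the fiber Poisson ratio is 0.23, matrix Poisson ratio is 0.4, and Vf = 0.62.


nu_12 = nu_f*Vf + nu_m*(1-Vf) = 0.23*0.62 + 0.4*0.38 = 0.2946

0.2946


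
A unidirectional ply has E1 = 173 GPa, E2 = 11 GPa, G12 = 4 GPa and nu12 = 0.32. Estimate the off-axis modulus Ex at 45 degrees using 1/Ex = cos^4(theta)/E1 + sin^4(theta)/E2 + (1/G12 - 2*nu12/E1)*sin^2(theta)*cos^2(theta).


cos^4(45) = 0.25, sin^4(45) = 0.25, sin^2(45)*cos^2(45) = 0.25
1/G12 - 2*nu12/E1 = 1/4 - 2*0.32/173 = 0.246301 GPa^-1
1/Ex = 0.25/173 + 0.25/11 + 0.246301*0.25 = 0.0857475 GPa^-1
Ex = 11.66 GPa

11.66 GPa


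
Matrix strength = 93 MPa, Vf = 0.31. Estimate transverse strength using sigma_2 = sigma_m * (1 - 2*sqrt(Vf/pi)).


factor = 1 - 2*sqrt(0.31/pi) = 0.3717
sigma_2 = 93 * 0.3717 = 34.57 MPa

34.57 MPa


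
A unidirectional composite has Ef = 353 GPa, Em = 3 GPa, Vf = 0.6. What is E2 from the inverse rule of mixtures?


1/E2 = Vf/Ef + (1-Vf)/Em = 0.6/353 + 0.4/3
E2 = 7.41 GPa

7.41 GPa


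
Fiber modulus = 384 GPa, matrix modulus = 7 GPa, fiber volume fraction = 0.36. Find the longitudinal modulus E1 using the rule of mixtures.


E1 = Ef*Vf + Em*(1-Vf) = 384*0.36 + 7*0.64 = 142.72 GPa

142.72 GPa


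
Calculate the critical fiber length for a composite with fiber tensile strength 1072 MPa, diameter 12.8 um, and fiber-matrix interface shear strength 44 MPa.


Lc = sigma_f * d / (2 * tau_i) = 1072 * 12.8 / (2 * 44) = 155.9 um

155.9 um


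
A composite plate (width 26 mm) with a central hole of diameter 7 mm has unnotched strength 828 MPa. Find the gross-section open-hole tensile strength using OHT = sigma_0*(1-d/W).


OHT = sigma_0*(1-d/W) = 828*(1-7/26) = 605.1 MPa

605.1 MPa


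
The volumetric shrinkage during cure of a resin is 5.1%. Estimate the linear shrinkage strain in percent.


Linear shrinkage ≈ vol_shrink/3 = 5.1/3 = 1.7%

1.7%


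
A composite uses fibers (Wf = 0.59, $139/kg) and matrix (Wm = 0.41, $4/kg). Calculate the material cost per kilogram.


Cost = cost_f*Wf + cost_m*Wm = 139*0.59 + 4*0.41 = $83.65/kg

$83.65/kg


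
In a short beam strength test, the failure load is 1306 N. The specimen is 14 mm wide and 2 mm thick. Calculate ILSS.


ILSS = 3F/(4bh) = 3*1306/(4*14*2) = 34.98 MPa

34.98 MPa


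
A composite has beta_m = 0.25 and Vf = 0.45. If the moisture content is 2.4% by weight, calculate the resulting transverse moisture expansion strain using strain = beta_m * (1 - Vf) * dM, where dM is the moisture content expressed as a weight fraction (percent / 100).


dM = 2.4/100 = 0.024
strain = beta_m * (1-Vf) * dM = 0.25 * 0.55 * 0.024 = 0.0033

0.0033


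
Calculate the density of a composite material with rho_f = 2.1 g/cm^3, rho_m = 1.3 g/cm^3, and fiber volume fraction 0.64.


rho_c = rho_f*Vf + rho_m*(1-Vf) = 2.1*0.64 + 1.3*0.36 = 1.812 g/cm^3

1.812 g/cm^3


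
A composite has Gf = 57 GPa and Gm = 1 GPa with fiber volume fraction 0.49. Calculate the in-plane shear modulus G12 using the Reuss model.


1/G12 = Vf/Gf + (1-Vf)/Gm = 0.49/57 + 0.51/1
G12 = 1.93 GPa

1.93 GPa


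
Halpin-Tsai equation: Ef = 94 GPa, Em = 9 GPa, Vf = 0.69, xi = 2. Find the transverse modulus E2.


eta = (Ef/Em - 1)/(Ef/Em + xi) = (10.4444 - 1)/(10.4444 + 2) = 0.7589
E2 = Em*(1+xi*eta*Vf)/(1-eta*Vf) = 38.68 GPa

38.68 GPa


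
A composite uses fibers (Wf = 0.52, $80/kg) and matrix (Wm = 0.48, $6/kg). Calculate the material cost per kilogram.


Cost = cost_f*Wf + cost_m*Wm = 80*0.52 + 6*0.48 = $44.48/kg

$44.48/kg


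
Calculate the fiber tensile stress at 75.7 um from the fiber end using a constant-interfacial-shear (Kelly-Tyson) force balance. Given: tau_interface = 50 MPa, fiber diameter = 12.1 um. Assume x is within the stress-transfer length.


Force balance: sigma_f * (pi*d^2/4) = tau * (pi*d) * x  ->  sigma_f = 4 * tau * x / d
sigma_f = 4 * 50 * 75.7 / 12.1 = 1251.2 MPa

1251.2 MPa


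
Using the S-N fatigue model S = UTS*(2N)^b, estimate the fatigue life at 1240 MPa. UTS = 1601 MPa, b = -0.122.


N = 0.5 * (S/UTS)^(1/b) = 0.5 * (1240/1601)^(1/-0.122) = 4.0603 cycles

4.0603 cycles


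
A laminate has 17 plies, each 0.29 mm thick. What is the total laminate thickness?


h = n * t_ply = 17 * 0.29 = 4.93 mm

4.93 mm


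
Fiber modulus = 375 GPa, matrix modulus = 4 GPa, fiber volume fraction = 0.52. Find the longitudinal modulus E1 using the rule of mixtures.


E1 = Ef*Vf + Em*(1-Vf) = 375*0.52 + 4*0.48 = 196.92 GPa

196.92 GPa


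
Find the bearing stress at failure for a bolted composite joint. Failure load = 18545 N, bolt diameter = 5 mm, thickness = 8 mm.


sigma_br = F/(d*h) = 18545/(5*8) = 463.6 MPa

463.6 MPa


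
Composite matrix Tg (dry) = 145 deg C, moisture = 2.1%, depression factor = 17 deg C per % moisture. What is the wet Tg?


Tg_wet = Tg_dry - k*moisture = 145 - 17*2.1 = 109.3 deg C

109.3 deg C


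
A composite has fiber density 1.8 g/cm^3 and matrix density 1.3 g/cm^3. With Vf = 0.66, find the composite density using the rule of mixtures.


rho_c = rho_f*Vf + rho_m*(1-Vf) = 1.8*0.66 + 1.3*0.34 = 1.63 g/cm^3

1.63 g/cm^3


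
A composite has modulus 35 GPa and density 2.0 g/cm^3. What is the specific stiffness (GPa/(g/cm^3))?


Specific stiffness = E/rho = 35/2.0 = 17.5 GPa/(g/cm^3)

17.5 GPa/(g/cm^3)


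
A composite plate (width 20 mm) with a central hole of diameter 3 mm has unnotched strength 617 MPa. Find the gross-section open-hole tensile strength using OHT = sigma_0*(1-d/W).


OHT = sigma_0*(1-d/W) = 617*(1-3/20) = 524.5 MPa

524.5 MPa


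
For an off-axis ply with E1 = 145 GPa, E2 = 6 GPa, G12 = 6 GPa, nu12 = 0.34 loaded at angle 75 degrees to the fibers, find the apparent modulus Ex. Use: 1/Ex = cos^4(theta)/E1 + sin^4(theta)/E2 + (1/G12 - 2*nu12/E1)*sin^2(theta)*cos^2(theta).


cos^4(75) = 0.004487, sin^4(75) = 0.870513, sin^2(75)*cos^2(75) = 0.0625
1/G12 - 2*nu12/E1 = 1/6 - 2*0.34/145 = 0.161977 GPa^-1
1/Ex = 0.004487/145 + 0.870513/6 + 0.161977*0.0625 = 0.15524 GPa^-1
Ex = 6.44 GPa

6.44 GPa


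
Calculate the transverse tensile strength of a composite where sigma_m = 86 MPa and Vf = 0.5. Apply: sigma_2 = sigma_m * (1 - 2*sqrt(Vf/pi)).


factor = 1 - 2*sqrt(0.5/pi) = 0.2021
sigma_2 = 86 * 0.2021 = 17.38 MPa

17.38 MPa


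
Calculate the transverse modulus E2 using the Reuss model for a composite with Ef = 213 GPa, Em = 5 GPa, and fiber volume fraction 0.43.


1/E2 = Vf/Ef + (1-Vf)/Em = 0.43/213 + 0.57/5
E2 = 8.62 GPa

8.62 GPa


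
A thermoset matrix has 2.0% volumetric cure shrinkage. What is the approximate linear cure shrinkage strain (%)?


Linear shrinkage ≈ vol_shrink/3 = 2.0/3 = 0.667%

0.667%


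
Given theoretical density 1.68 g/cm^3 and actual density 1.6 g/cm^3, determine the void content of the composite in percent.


Void% = (rho_theo - rho_actual)/rho_theo * 100 = (1.68 - 1.6)/1.68 * 100 = 4.76%

4.76%


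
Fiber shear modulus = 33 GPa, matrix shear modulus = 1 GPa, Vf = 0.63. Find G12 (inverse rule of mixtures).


1/G12 = Vf/Gf + (1-Vf)/Gm = 0.63/33 + 0.37/1
G12 = 2.57 GPa

2.57 GPa


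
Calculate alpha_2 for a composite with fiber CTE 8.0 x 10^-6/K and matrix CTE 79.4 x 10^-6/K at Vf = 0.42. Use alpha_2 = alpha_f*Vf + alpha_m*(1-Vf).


alpha_2 = alpha_f*Vf + alpha_m*(1-Vf) = 8.0*0.42 + 79.4*0.58 = 49.4 x 10^-6/K

49.4 x 10^-6/K


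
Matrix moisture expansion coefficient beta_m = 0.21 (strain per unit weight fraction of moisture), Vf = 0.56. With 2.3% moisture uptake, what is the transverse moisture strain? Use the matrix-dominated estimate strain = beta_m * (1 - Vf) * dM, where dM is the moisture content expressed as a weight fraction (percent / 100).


dM = 2.3/100 = 0.023
strain = beta_m * (1-Vf) * dM = 0.21 * 0.44 * 0.023 = 0.0021252

0.0021252


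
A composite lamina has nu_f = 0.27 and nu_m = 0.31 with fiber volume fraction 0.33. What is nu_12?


nu_12 = nu_f*Vf + nu_m*(1-Vf) = 0.27*0.33 + 0.31*0.67 = 0.2968

0.2968


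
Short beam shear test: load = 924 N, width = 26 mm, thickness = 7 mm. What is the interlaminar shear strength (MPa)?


ILSS = 3F/(4bh) = 3*924/(4*26*7) = 3.81 MPa

3.81 MPa


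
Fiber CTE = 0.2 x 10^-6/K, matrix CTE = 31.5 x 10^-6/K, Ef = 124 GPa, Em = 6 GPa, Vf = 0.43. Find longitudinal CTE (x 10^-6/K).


E1 = Ef*Vf + Em*(1-Vf) = 56.74
alpha_1 = (alpha_f*Ef*Vf + alpha_m*Em*(1-Vf))/E1 = 2.09 x 10^-6/K

2.09 x 10^-6/K


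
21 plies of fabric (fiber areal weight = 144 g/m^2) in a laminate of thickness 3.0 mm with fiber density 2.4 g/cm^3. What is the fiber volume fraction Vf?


Vf = n * FAW / (rho_f * h * 1000) = 21 * 144 / (2.4 * 3.0 * 1000) = 0.42

0.42


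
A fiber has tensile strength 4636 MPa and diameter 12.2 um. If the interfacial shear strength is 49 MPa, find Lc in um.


Lc = sigma_f * d / (2 * tau_i) = 4636 * 12.2 / (2 * 49) = 577.1 um

577.1 um


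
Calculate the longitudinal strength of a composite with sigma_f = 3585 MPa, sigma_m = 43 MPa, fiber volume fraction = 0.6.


sigma_1 = sigma_f*Vf + sigma_m*(1-Vf) = 3585*0.6 + 43*0.4 = 2168.2 MPa

2168.2 MPa


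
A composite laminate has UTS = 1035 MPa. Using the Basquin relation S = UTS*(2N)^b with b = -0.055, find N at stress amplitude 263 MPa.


N = 0.5 * (S/UTS)^(1/b) = 0.5 * (263/1035)^(1/-0.055) = 3.2875e+10 cycles

3.2875e+10 cycles


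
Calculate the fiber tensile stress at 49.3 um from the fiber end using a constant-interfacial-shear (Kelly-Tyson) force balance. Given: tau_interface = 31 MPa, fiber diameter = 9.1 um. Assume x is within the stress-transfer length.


Force balance: sigma_f * (pi*d^2/4) = tau * (pi*d) * x  ->  sigma_f = 4 * tau * x / d
sigma_f = 4 * 31 * 49.3 / 9.1 = 671.8 MPa

671.8 MPa


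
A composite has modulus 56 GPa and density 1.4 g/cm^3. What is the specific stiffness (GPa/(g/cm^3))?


Specific stiffness = E/rho = 56/1.4 = 40.0 GPa/(g/cm^3)

40.0 GPa/(g/cm^3)


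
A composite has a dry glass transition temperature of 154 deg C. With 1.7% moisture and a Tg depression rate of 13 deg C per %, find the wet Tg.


Tg_wet = Tg_dry - k*moisture = 154 - 13*1.7 = 131.9 deg C

131.9 deg C


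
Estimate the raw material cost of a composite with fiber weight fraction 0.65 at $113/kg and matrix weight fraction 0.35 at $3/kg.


Cost = cost_f*Wf + cost_m*Wm = 113*0.65 + 3*0.35 = $74.5/kg

$74.5/kg


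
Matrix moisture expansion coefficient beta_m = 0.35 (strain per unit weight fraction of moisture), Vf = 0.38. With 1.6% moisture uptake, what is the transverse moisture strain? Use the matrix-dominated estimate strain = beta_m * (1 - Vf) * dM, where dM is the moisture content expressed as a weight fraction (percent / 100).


dM = 1.6/100 = 0.016
strain = beta_m * (1-Vf) * dM = 0.35 * 0.62 * 0.016 = 0.003472

0.003472


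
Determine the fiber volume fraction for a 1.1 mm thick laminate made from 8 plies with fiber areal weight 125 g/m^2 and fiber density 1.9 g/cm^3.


Vf = n * FAW / (rho_f * h * 1000) = 8 * 125 / (1.9 * 1.1 * 1000) = 0.4785

0.4785


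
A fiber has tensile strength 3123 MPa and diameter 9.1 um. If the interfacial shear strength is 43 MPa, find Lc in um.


Lc = sigma_f * d / (2 * tau_i) = 3123 * 9.1 / (2 * 43) = 330.5 um

330.5 um


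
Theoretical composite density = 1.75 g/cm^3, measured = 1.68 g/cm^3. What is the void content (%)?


Void% = (rho_theo - rho_actual)/rho_theo * 100 = (1.75 - 1.68)/1.75 * 100 = 4.0%

4.0%


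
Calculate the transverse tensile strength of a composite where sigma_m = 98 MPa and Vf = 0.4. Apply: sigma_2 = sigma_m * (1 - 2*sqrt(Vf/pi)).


factor = 1 - 2*sqrt(0.4/pi) = 0.2864
sigma_2 = 98 * 0.2864 = 28.06 MPa

28.06 MPa


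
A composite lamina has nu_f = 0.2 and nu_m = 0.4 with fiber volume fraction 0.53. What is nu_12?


nu_12 = nu_f*Vf + nu_m*(1-Vf) = 0.2*0.53 + 0.4*0.47 = 0.294

0.294


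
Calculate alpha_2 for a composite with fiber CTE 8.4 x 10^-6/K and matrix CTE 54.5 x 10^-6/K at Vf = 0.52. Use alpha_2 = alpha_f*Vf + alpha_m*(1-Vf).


alpha_2 = alpha_f*Vf + alpha_m*(1-Vf) = 8.4*0.52 + 54.5*0.48 = 30.5 x 10^-6/K

30.5 x 10^-6/K


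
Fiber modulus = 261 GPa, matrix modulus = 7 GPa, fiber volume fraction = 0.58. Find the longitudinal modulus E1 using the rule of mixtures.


E1 = Ef*Vf + Em*(1-Vf) = 261*0.58 + 7*0.42 = 154.32 GPa

154.32 GPa


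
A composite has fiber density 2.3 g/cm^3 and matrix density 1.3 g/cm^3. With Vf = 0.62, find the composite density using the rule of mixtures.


rho_c = rho_f*Vf + rho_m*(1-Vf) = 2.3*0.62 + 1.3*0.38 = 1.92 g/cm^3

1.92 g/cm^3


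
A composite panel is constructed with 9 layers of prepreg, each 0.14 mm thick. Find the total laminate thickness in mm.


h = n * t_ply = 9 * 0.14 = 1.26 mm

1.26 mm


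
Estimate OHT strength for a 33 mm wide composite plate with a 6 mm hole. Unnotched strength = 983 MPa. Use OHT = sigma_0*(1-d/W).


OHT = sigma_0*(1-d/W) = 983*(1-6/33) = 804.3 MPa

804.3 MPa


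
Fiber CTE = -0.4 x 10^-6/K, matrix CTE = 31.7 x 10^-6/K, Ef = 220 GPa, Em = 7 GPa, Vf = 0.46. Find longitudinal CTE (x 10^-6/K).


E1 = Ef*Vf + Em*(1-Vf) = 104.98
alpha_1 = (alpha_f*Ef*Vf + alpha_m*Em*(1-Vf))/E1 = 0.76 x 10^-6/K

0.76 x 10^-6/K


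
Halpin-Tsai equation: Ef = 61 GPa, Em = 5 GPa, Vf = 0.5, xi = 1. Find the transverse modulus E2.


eta = (Ef/Em - 1)/(Ef/Em + xi) = (12.2 - 1)/(12.2 + 1) = 0.8485
E2 = Em*(1+xi*eta*Vf)/(1-eta*Vf) = 12.37 GPa

12.37 GPa


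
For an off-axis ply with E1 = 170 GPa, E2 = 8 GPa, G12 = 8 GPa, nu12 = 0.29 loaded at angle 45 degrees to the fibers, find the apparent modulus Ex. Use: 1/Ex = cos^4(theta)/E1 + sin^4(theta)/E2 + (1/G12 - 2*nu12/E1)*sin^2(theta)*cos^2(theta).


cos^4(45) = 0.25, sin^4(45) = 0.25, sin^2(45)*cos^2(45) = 0.25
1/G12 - 2*nu12/E1 = 1/8 - 2*0.29/170 = 0.121588 GPa^-1
1/Ex = 0.25/170 + 0.25/8 + 0.121588*0.25 = 0.0631176 GPa^-1
Ex = 15.84 GPa

15.84 GPa


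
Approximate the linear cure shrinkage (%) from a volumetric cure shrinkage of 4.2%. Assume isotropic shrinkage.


Linear shrinkage ≈ vol_shrink/3 = 4.2/3 = 1.4%

1.4%


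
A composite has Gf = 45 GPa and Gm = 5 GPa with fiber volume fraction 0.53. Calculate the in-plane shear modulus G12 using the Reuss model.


1/G12 = Vf/Gf + (1-Vf)/Gm = 0.53/45 + 0.47/5
G12 = 9.45 GPa

9.45 GPa


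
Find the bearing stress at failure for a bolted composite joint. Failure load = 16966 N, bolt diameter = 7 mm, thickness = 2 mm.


sigma_br = F/(d*h) = 16966/(7*2) = 1211.9 MPa

1211.9 MPa


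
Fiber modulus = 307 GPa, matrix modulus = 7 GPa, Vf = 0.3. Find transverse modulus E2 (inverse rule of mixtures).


1/E2 = Vf/Ef + (1-Vf)/Em = 0.3/307 + 0.7/7
E2 = 9.9 GPa

9.9 GPa


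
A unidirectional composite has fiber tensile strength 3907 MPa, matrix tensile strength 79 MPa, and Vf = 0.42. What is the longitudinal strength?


sigma_1 = sigma_f*Vf + sigma_m*(1-Vf) = 3907*0.42 + 79*0.58 = 1686.8 MPa

1686.8 MPa


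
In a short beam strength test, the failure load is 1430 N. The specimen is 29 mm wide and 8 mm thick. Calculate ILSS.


ILSS = 3F/(4bh) = 3*1430/(4*29*8) = 4.62 MPa

4.62 MPa


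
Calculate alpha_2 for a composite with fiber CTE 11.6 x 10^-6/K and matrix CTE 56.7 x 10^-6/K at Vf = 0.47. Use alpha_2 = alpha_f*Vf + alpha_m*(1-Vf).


alpha_2 = alpha_f*Vf + alpha_m*(1-Vf) = 11.6*0.47 + 56.7*0.53 = 35.5 x 10^-6/K

35.5 x 10^-6/K


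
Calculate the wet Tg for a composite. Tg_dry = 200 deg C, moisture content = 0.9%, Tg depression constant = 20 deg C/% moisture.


Tg_wet = Tg_dry - k*moisture = 200 - 20*0.9 = 182.0 deg C

182.0 deg C


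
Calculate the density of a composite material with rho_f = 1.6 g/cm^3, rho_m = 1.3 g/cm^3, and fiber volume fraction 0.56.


rho_c = rho_f*Vf + rho_m*(1-Vf) = 1.6*0.56 + 1.3*0.44 = 1.468 g/cm^3

1.468 g/cm^3


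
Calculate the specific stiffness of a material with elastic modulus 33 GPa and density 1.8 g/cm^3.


Specific stiffness = E/rho = 33/1.8 = 18.3 GPa/(g/cm^3)

18.3 GPa/(g/cm^3)


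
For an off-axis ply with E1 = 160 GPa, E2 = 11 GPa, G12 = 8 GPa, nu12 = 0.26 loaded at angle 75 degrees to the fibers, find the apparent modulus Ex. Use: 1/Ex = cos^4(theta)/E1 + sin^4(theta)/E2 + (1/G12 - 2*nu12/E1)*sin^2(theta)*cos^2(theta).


cos^4(75) = 0.004487, sin^4(75) = 0.870513, sin^2(75)*cos^2(75) = 0.0625
1/G12 - 2*nu12/E1 = 1/8 - 2*0.26/160 = 0.12175 GPa^-1
1/Ex = 0.004487/160 + 0.870513/11 + 0.12175*0.0625 = 0.0867749 GPa^-1
Ex = 11.52 GPa

11.52 GPa


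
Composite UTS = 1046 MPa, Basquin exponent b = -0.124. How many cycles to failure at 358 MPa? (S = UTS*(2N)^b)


N = 0.5 * (S/UTS)^(1/b) = 0.5 * (358/1046)^(1/-0.124) = 2845.7786 cycles

2845.7786 cycles


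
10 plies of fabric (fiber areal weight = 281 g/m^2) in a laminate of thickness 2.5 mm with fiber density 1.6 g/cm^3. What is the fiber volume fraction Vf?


Vf = n * FAW / (rho_f * h * 1000) = 10 * 281 / (1.6 * 2.5 * 1000) = 0.7025

0.7025


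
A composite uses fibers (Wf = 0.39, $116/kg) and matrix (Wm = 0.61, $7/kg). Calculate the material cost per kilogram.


Cost = cost_f*Wf + cost_m*Wm = 116*0.39 + 7*0.61 = $49.51/kg

$49.51/kg


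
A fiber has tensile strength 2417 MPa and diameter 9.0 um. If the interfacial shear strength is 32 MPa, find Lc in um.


Lc = sigma_f * d / (2 * tau_i) = 2417 * 9.0 / (2 * 32) = 339.9 um

339.9 um


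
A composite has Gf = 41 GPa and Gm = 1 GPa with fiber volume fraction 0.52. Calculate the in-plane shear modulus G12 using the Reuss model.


1/G12 = Vf/Gf + (1-Vf)/Gm = 0.52/41 + 0.48/1
G12 = 2.03 GPa

2.03 GPa


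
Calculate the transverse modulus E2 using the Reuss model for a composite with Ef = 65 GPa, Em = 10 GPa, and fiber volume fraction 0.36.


1/E2 = Vf/Ef + (1-Vf)/Em = 0.36/65 + 0.64/10
E2 = 14.38 GPa

14.38 GPa


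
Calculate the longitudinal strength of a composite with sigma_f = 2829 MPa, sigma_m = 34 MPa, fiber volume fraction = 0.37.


sigma_1 = sigma_f*Vf + sigma_m*(1-Vf) = 2829*0.37 + 34*0.63 = 1068.2 MPa

1068.2 MPa


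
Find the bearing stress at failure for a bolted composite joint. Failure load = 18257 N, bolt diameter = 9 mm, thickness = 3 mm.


sigma_br = F/(d*h) = 18257/(9*3) = 676.2 MPa

676.2 MPa


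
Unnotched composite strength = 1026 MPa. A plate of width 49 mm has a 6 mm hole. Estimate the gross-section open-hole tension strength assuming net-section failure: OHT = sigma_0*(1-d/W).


OHT = sigma_0*(1-d/W) = 1026*(1-6/49) = 900.4 MPa

900.4 MPa


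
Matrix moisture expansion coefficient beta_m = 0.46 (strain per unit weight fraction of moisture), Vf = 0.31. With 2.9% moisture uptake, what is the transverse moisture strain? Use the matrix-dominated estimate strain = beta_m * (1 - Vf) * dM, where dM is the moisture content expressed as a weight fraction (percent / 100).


dM = 2.9/100 = 0.029
strain = beta_m * (1-Vf) * dM = 0.46 * 0.69 * 0.029 = 0.0092046

0.0092046


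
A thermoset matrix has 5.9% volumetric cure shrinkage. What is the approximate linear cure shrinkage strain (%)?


Linear shrinkage ≈ vol_shrink/3 = 5.9/3 = 1.967%

1.967%


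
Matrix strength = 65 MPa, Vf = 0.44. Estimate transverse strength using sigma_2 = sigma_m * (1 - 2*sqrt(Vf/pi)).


factor = 1 - 2*sqrt(0.44/pi) = 0.2515
sigma_2 = 65 * 0.2515 = 16.35 MPa

16.35 MPa


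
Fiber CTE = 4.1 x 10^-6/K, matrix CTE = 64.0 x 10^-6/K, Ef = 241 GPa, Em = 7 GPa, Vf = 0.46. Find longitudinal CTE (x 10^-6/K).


E1 = Ef*Vf + Em*(1-Vf) = 114.64
alpha_1 = (alpha_f*Ef*Vf + alpha_m*Em*(1-Vf))/E1 = 6.08 x 10^-6/K

6.08 x 10^-6/K


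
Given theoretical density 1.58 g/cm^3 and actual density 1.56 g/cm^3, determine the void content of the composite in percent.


Void% = (rho_theo - rho_actual)/rho_theo * 100 = (1.58 - 1.56)/1.58 * 100 = 1.27%

1.27%


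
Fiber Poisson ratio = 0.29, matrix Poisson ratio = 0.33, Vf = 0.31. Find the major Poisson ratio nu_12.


nu_12 = nu_f*Vf + nu_m*(1-Vf) = 0.29*0.31 + 0.33*0.69 = 0.3176

0.3176


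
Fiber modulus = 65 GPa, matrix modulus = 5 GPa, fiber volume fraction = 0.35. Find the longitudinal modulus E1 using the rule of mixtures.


E1 = Ef*Vf + Em*(1-Vf) = 65*0.35 + 5*0.65 = 26.0 GPa

26.0 GPa


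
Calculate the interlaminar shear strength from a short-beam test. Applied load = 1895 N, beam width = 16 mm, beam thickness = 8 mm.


ILSS = 3F/(4bh) = 3*1895/(4*16*8) = 11.1 MPa

11.1 MPa


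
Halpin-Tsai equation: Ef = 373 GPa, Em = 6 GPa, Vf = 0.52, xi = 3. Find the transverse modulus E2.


eta = (Ef/Em - 1)/(Ef/Em + xi) = (62.1667 - 1)/(62.1667 + 3) = 0.9386
E2 = Em*(1+xi*eta*Vf)/(1-eta*Vf) = 28.88 GPa

28.88 GPa


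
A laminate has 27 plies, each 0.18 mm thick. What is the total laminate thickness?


h = n * t_ply = 27 * 0.18 = 4.86 mm

4.86 mm


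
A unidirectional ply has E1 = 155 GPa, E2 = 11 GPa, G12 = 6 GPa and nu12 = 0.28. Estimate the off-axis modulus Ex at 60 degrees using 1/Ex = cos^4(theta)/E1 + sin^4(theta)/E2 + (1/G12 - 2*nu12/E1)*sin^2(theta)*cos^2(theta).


cos^4(60) = 0.0625, sin^4(60) = 0.5625, sin^2(60)*cos^2(60) = 0.1875
1/G12 - 2*nu12/E1 = 1/6 - 2*0.28/155 = 0.163054 GPa^-1
1/Ex = 0.0625/155 + 0.5625/11 + 0.163054*0.1875 = 0.0821122 GPa^-1
Ex = 12.18 GPa

12.18 GPa


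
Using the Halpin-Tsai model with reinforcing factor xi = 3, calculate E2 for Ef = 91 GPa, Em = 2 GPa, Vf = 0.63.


eta = (Ef/Em - 1)/(Ef/Em + xi) = (45.5 - 1)/(45.5 + 3) = 0.9175
E2 = Em*(1+xi*eta*Vf)/(1-eta*Vf) = 12.96 GPa

12.96 GPa


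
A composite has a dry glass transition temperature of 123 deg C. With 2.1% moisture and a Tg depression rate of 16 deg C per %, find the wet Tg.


Tg_wet = Tg_dry - k*moisture = 123 - 16*2.1 = 89.4 deg C

89.4 deg C


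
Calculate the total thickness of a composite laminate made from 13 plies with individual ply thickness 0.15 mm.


h = n * t_ply = 13 * 0.15 = 1.95 mm

1.95 mm


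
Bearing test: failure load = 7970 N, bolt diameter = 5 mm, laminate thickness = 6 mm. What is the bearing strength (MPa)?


sigma_br = F/(d*h) = 7970/(5*6) = 265.7 MPa

265.7 MPa


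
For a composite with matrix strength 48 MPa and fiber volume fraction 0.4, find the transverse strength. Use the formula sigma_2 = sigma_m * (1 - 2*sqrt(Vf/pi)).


factor = 1 - 2*sqrt(0.4/pi) = 0.2864
sigma_2 = 48 * 0.2864 = 13.74 MPa

13.74 MPa


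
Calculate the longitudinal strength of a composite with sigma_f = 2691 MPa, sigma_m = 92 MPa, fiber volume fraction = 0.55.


sigma_1 = sigma_f*Vf + sigma_m*(1-Vf) = 2691*0.55 + 92*0.45 = 1521.5 MPa

1521.5 MPa


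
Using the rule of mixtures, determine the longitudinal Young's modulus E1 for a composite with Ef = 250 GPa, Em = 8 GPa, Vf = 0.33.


E1 = Ef*Vf + Em*(1-Vf) = 250*0.33 + 8*0.67 = 87.86 GPa

87.86 GPa


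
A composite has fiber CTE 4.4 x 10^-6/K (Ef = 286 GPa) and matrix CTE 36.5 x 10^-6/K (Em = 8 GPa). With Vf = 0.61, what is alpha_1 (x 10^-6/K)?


E1 = Ef*Vf + Em*(1-Vf) = 177.58
alpha_1 = (alpha_f*Ef*Vf + alpha_m*Em*(1-Vf))/E1 = 4.96 x 10^-6/K

4.96 x 10^-6/K


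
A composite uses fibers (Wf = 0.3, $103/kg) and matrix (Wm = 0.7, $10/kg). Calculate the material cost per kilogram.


Cost = cost_f*Wf + cost_m*Wm = 103*0.3 + 10*0.7 = $37.9/kg

$37.9/kg


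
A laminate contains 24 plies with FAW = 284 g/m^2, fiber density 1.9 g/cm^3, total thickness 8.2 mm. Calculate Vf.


Vf = n * FAW / (rho_f * h * 1000) = 24 * 284 / (1.9 * 8.2 * 1000) = 0.4375

0.4375


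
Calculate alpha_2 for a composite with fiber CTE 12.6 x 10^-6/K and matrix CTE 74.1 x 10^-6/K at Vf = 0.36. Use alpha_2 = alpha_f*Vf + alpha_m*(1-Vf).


alpha_2 = alpha_f*Vf + alpha_m*(1-Vf) = 12.6*0.36 + 74.1*0.64 = 52.0 x 10^-6/K

52.0 x 10^-6/K


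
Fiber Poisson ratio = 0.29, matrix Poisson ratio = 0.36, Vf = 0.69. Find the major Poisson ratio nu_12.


nu_12 = nu_f*Vf + nu_m*(1-Vf) = 0.29*0.69 + 0.36*0.31 = 0.3117

0.3117


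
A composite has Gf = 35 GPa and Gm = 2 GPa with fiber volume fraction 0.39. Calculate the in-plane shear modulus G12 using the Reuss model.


1/G12 = Vf/Gf + (1-Vf)/Gm = 0.39/35 + 0.61/2
G12 = 3.16 GPa

3.16 GPa


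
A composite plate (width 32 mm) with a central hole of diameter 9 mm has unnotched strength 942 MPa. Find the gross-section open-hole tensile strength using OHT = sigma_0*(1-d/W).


OHT = sigma_0*(1-d/W) = 942*(1-9/32) = 677.1 MPa

677.1 MPa


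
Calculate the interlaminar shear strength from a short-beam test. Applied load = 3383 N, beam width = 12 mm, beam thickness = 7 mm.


ILSS = 3F/(4bh) = 3*3383/(4*12*7) = 30.21 MPa

30.21 MPa


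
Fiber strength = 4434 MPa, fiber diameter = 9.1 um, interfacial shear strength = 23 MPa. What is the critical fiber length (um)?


Lc = sigma_f * d / (2 * tau_i) = 4434 * 9.1 / (2 * 23) = 877.2 um

877.2 um


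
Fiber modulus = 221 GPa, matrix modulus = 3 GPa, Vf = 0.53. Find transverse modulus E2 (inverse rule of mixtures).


1/E2 = Vf/Ef + (1-Vf)/Em = 0.53/221 + 0.47/3
E2 = 6.29 GPa

6.29 GPa


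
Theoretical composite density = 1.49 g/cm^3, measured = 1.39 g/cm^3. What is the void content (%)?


Void% = (rho_theo - rho_actual)/rho_theo * 100 = (1.49 - 1.39)/1.49 * 100 = 6.71%

6.71%


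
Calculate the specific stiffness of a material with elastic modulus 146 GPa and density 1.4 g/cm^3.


Specific stiffness = E/rho = 146/1.4 = 104.3 GPa/(g/cm^3)

104.3 GPa/(g/cm^3)


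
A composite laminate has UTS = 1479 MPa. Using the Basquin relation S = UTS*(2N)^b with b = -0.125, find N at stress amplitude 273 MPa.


N = 0.5 * (S/UTS)^(1/b) = 0.5 * (273/1479)^(1/-0.125) = 371034.4371 cycles

371034.4371 cycles


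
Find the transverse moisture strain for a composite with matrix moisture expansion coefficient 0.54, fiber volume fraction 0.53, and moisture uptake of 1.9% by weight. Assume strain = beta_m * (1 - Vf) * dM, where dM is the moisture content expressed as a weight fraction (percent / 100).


dM = 1.9/100 = 0.019
strain = beta_m * (1-Vf) * dM = 0.54 * 0.47 * 0.019 = 0.0048222

0.0048222


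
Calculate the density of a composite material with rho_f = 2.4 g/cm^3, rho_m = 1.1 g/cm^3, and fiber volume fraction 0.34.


rho_c = rho_f*Vf + rho_m*(1-Vf) = 2.4*0.34 + 1.1*0.66 = 1.542 g/cm^3

1.542 g/cm^3


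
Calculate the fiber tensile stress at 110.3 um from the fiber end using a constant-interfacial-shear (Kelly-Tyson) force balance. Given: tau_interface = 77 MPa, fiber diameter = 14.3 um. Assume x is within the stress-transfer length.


Force balance: sigma_f * (pi*d^2/4) = tau * (pi*d) * x  ->  sigma_f = 4 * tau * x / d
sigma_f = 4 * 77 * 110.3 / 14.3 = 2375.7 MPa

2375.7 MPa


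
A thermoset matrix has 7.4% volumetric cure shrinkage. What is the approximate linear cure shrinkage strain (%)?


Linear shrinkage ≈ vol_shrink/3 = 7.4/3 = 2.467%

2.467%


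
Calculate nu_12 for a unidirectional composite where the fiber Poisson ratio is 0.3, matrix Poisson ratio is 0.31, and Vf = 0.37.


nu_12 = nu_f*Vf + nu_m*(1-Vf) = 0.3*0.37 + 0.31*0.63 = 0.3063

0.3063


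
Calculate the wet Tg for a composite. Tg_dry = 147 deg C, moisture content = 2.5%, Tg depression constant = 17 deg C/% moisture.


Tg_wet = Tg_dry - k*moisture = 147 - 17*2.5 = 104.5 deg C

104.5 deg C


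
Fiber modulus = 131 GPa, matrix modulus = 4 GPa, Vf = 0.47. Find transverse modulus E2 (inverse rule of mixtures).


1/E2 = Vf/Ef + (1-Vf)/Em = 0.47/131 + 0.53/4
E2 = 7.35 GPa

7.35 GPa


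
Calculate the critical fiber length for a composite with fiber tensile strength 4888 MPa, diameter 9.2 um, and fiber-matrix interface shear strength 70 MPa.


Lc = sigma_f * d / (2 * tau_i) = 4888 * 9.2 / (2 * 70) = 321.2 um

321.2 um


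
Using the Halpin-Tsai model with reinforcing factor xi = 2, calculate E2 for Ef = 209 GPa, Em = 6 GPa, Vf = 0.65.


eta = (Ef/Em - 1)/(Ef/Em + xi) = (34.8333 - 1)/(34.8333 + 2) = 0.9186
E2 = Em*(1+xi*eta*Vf)/(1-eta*Vf) = 32.67 GPa

32.67 GPa


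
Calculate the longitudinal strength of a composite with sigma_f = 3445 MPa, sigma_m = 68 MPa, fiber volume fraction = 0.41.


sigma_1 = sigma_f*Vf + sigma_m*(1-Vf) = 3445*0.41 + 68*0.59 = 1452.6 MPa

1452.6 MPa


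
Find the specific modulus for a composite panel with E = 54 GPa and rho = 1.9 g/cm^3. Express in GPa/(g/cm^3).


Specific stiffness = E/rho = 54/1.9 = 28.4 GPa/(g/cm^3)

28.4 GPa/(g/cm^3)


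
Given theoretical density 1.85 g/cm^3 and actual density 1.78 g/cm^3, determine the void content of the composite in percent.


Void% = (rho_theo - rho_actual)/rho_theo * 100 = (1.85 - 1.78)/1.85 * 100 = 3.78%

3.78%


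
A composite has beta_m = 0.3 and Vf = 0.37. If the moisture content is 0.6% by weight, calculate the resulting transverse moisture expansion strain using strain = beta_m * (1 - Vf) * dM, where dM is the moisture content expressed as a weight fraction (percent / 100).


dM = 0.6/100 = 0.006
strain = beta_m * (1-Vf) * dM = 0.3 * 0.63 * 0.006 = 0.001134

0.001134


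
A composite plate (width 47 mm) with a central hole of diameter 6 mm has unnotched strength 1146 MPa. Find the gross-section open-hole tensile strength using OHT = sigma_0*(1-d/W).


OHT = sigma_0*(1-d/W) = 1146*(1-6/47) = 999.7 MPa

999.7 MPa


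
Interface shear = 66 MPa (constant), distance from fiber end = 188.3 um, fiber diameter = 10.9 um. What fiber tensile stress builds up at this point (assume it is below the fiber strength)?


Force balance: sigma_f * (pi*d^2/4) = tau * (pi*d) * x  ->  sigma_f = 4 * tau * x / d
sigma_f = 4 * 66 * 188.3 / 10.9 = 4560.7 MPa

4560.7 MPa


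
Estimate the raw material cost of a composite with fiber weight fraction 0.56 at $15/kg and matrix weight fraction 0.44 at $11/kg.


Cost = cost_f*Wf + cost_m*Wm = 15*0.56 + 11*0.44 = $13.24/kg

$13.24/kg


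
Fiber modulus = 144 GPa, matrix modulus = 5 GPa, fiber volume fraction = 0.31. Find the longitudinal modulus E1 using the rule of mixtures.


E1 = Ef*Vf + Em*(1-Vf) = 144*0.31 + 5*0.69 = 48.09 GPa

48.09 GPa


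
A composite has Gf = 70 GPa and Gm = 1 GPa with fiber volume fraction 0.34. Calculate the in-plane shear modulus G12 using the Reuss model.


1/G12 = Vf/Gf + (1-Vf)/Gm = 0.34/70 + 0.66/1
G12 = 1.5 GPa

1.5 GPa


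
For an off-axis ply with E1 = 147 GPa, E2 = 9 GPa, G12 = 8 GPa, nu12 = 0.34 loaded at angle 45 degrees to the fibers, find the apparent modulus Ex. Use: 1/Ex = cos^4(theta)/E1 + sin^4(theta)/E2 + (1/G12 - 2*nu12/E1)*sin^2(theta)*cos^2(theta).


cos^4(45) = 0.25, sin^4(45) = 0.25, sin^2(45)*cos^2(45) = 0.25
1/G12 - 2*nu12/E1 = 1/8 - 2*0.34/147 = 0.120374 GPa^-1
1/Ex = 0.25/147 + 0.25/9 + 0.120374*0.25 = 0.059572 GPa^-1
Ex = 16.79 GPa

16.79 GPa


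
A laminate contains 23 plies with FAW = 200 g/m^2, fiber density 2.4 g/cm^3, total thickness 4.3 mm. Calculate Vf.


Vf = n * FAW / (rho_f * h * 1000) = 23 * 200 / (2.4 * 4.3 * 1000) = 0.4457

0.4457


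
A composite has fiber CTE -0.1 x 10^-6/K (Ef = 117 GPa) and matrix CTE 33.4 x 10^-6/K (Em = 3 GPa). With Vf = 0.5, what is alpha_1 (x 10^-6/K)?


E1 = Ef*Vf + Em*(1-Vf) = 60.0
alpha_1 = (alpha_f*Ef*Vf + alpha_m*Em*(1-Vf))/E1 = 0.74 x 10^-6/K

0.74 x 10^-6/K


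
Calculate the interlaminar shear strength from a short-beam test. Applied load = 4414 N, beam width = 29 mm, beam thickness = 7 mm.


ILSS = 3F/(4bh) = 3*4414/(4*29*7) = 16.31 MPa

16.31 MPa


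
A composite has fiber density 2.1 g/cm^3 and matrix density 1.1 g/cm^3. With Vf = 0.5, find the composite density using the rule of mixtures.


rho_c = rho_f*Vf + rho_m*(1-Vf) = 2.1*0.5 + 1.1*0.5 = 1.6 g/cm^3

1.6 g/cm^3


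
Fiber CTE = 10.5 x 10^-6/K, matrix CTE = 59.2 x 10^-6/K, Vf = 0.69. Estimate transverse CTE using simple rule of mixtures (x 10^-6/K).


alpha_2 = alpha_f*Vf + alpha_m*(1-Vf) = 10.5*0.69 + 59.2*0.31 = 25.6 x 10^-6/K

25.6 x 10^-6/K


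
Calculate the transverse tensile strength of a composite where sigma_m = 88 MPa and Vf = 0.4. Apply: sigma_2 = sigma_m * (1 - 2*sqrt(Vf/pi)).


factor = 1 - 2*sqrt(0.4/pi) = 0.2864
sigma_2 = 88 * 0.2864 = 25.2 MPa

25.2 MPa


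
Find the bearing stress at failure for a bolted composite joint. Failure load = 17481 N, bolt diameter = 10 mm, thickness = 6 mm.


sigma_br = F/(d*h) = 17481/(10*6) = 291.4 MPa

291.4 MPa


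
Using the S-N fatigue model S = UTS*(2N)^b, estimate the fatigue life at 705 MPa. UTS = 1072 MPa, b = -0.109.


N = 0.5 * (S/UTS)^(1/b) = 0.5 * (705/1072)^(1/-0.109) = 23.3747 cycles

23.3747 cycles


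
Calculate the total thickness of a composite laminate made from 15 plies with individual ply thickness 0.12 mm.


h = n * t_ply = 15 * 0.12 = 1.8 mm

1.8 mm


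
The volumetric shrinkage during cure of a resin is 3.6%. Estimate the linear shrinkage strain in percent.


Linear shrinkage ≈ vol_shrink/3 = 3.6/3 = 1.2%

1.2%


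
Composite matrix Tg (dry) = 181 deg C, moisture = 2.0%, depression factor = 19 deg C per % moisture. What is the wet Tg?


Tg_wet = Tg_dry - k*moisture = 181 - 19*2.0 = 143.0 deg C

143.0 deg C


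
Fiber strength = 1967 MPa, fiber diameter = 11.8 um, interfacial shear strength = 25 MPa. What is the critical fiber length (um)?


Lc = sigma_f * d / (2 * tau_i) = 1967 * 11.8 / (2 * 25) = 464.2 um

464.2 um


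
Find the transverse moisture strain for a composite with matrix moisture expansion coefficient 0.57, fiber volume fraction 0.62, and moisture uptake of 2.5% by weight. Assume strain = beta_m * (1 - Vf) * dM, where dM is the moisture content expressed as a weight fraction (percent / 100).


dM = 2.5/100 = 0.025
strain = beta_m * (1-Vf) * dM = 0.57 * 0.38 * 0.025 = 0.005415

0.005415


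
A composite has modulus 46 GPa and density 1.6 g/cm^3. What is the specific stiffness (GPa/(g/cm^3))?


Specific stiffness = E/rho = 46/1.6 = 28.8 GPa/(g/cm^3)

28.8 GPa/(g/cm^3)


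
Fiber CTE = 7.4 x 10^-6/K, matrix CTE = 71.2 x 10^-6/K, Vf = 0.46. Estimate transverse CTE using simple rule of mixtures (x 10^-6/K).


alpha_2 = alpha_f*Vf + alpha_m*(1-Vf) = 7.4*0.46 + 71.2*0.54 = 41.9 x 10^-6/K

41.9 x 10^-6/K


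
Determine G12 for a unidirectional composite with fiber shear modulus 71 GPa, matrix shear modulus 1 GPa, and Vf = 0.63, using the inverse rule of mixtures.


1/G12 = Vf/Gf + (1-Vf)/Gm = 0.63/71 + 0.37/1
G12 = 2.64 GPa

2.64 GPa


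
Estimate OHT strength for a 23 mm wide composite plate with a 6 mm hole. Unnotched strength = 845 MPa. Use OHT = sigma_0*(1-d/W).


OHT = sigma_0*(1-d/W) = 845*(1-6/23) = 624.6 MPa

624.6 MPa


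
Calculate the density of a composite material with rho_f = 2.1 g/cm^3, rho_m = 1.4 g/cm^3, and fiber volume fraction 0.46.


rho_c = rho_f*Vf + rho_m*(1-Vf) = 2.1*0.46 + 1.4*0.54 = 1.722 g/cm^3

1.722 g/cm^3


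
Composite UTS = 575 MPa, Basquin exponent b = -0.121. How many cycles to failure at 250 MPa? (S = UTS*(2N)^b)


N = 0.5 * (S/UTS)^(1/b) = 0.5 * (250/575)^(1/-0.121) = 488.0409 cycles

488.0409 cycles


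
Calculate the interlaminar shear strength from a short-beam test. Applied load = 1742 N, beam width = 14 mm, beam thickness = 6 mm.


ILSS = 3F/(4bh) = 3*1742/(4*14*6) = 15.55 MPa

15.55 MPa


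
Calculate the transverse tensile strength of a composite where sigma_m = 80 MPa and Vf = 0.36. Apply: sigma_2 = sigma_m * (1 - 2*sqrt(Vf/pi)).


factor = 1 - 2*sqrt(0.36/pi) = 0.323
sigma_2 = 80 * 0.323 = 25.84 MPa

25.84 MPa


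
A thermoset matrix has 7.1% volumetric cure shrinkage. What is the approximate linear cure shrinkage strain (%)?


Linear shrinkage ≈ vol_shrink/3 = 7.1/3 = 2.367%

2.367%


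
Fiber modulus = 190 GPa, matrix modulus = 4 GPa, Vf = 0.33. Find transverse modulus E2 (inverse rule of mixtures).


1/E2 = Vf/Ef + (1-Vf)/Em = 0.33/190 + 0.67/4
E2 = 5.91 GPa

5.91 GPa


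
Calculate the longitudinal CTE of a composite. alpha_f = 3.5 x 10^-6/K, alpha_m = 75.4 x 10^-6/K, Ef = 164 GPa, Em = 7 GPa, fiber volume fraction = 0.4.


E1 = Ef*Vf + Em*(1-Vf) = 69.8
alpha_1 = (alpha_f*Ef*Vf + alpha_m*Em*(1-Vf))/E1 = 7.83 x 10^-6/K

7.83 x 10^-6/K


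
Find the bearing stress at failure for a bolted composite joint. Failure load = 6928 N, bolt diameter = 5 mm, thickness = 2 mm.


sigma_br = F/(d*h) = 6928/(5*2) = 692.8 MPa

692.8 MPa


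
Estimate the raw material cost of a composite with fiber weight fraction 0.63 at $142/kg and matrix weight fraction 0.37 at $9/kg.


Cost = cost_f*Wf + cost_m*Wm = 142*0.63 + 9*0.37 = $92.79/kg

$92.79/kg


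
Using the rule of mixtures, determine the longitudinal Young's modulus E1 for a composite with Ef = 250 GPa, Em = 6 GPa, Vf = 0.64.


E1 = Ef*Vf + Em*(1-Vf) = 250*0.64 + 6*0.36 = 162.16 GPa

162.16 GPa


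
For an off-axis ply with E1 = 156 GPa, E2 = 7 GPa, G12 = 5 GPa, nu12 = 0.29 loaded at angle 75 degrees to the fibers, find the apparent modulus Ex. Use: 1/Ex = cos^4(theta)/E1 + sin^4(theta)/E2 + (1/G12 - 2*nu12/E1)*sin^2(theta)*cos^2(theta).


cos^4(75) = 0.004487, sin^4(75) = 0.870513, sin^2(75)*cos^2(75) = 0.0625
1/G12 - 2*nu12/E1 = 1/5 - 2*0.29/156 = 0.196282 GPa^-1
1/Ex = 0.004487/156 + 0.870513/7 + 0.196282*0.0625 = 0.1366554 GPa^-1
Ex = 7.32 GPa

7.32 GPa
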